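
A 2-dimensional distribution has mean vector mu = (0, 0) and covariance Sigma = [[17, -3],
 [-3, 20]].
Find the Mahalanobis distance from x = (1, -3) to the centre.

Step 1 — centre the observation: (x - mu) = (1, -3).

Step 2 — invert Sigma. det(Sigma) = 17·20 - (-3)² = 331.
  Sigma^{-1} = (1/det) · [[d, -b], [-b, a]] = [[0.0604, 0.0091],
 [0.0091, 0.0514]].

Step 3 — form the quadratic (x - mu)^T · Sigma^{-1} · (x - mu):
  Sigma^{-1} · (x - mu) = (0.0332, -0.145).
  (x - mu)^T · [Sigma^{-1} · (x - mu)] = (1)·(0.0332) + (-3)·(-0.145) = 0.4683.

Step 4 — take square root: d = √(0.4683) ≈ 0.6843.

d(x, mu) = √(0.4683) ≈ 0.6843


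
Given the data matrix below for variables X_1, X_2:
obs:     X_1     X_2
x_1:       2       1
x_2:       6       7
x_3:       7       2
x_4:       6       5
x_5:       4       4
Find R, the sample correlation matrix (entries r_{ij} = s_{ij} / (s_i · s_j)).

Step 1 — column means:
  mean(X_1) = (2 + 6 + 7 + 6 + 4) / 5 = 25/5 = 5
  mean(X_2) = (1 + 7 + 2 + 5 + 4) / 5 = 19/5 = 3.8

Step 2 — sample variances and covariances s[i,j] = (1/(n-1)) · Σ_k (x_{k,i} - mean_i) · (x_{k,j} - mean_j), with n-1 = 4:
  s[X_1,X_1] = ((-3)·(-3) + (1)·(1) + (2)·(2) + (1)·(1) + (-1)·(-1)) / 4 = 16/4 = 4
  s[X_1,X_2] = ((-3)·(-2.8) + (1)·(3.2) + (2)·(-1.8) + (1)·(1.2) + (-1)·(0.2)) / 4 = 9/4 = 2.25
  s[X_2,X_2] = ((-2.8)·(-2.8) + (3.2)·(3.2) + (-1.8)·(-1.8) + (1.2)·(1.2) + (0.2)·(0.2)) / 4 = 22.8/4 = 5.7
  Sample standard deviations s_i = √(s[i,i]):
  s(X_1) = √(4) = 2
  s(X_2) = √(5.7) = 2.3875

Step 3 — r_{ij} = s_{ij} / (s_i · s_j):
  r[X_1,X_1] = 1 (diagonal).
  r[X_1,X_2] = 2.25 / (2 · 2.3875) = 2.25 / 4.7749 = 0.4712
  r[X_2,X_2] = 1 (diagonal).

R is symmetric with unit diagonal. Assembling:

R = [[1, 0.4712],
 [0.4712, 1]]


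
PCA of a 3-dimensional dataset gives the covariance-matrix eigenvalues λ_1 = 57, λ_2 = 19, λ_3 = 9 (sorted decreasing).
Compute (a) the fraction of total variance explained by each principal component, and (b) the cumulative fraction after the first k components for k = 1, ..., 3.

Step 1 — total variance = trace(Sigma) = Σ λ_i = 57 + 19 + 9 = 85.

Step 2 — fraction explained by component i = λ_i / Σ λ:
  PC1: 57/85 = 0.6706
  PC2: 19/85 = 0.2235
  PC3: 9/85 = 0.1059

Step 3 — cumulative fraction after k components = (λ_1 + ... + λ_k) / Σ λ:
  k = 1: 57/85 = 0.6706
  k = 2: (57 + 19)/85 = 76/85 = 0.8941
  k = 3: (57 + 19 + 9)/85 = 85/85 = 1

Summary (fraction, with percent):

explained: PC1 0.6706 (67.06%), PC2 0.2235 (22.35%), PC3 0.1059 (10.59%);  cumulative: 0.6706, 0.8941, 1


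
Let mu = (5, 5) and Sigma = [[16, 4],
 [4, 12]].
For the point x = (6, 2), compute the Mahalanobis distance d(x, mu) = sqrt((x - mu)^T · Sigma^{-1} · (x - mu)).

Step 1 — centre the observation: (x - mu) = (1, -3).

Step 2 — invert Sigma. det(Sigma) = 16·12 - (4)² = 176.
  Sigma^{-1} = (1/det) · [[d, -b], [-b, a]] = [[0.0682, -0.0227],
 [-0.0227, 0.0909]].

Step 3 — form the quadratic (x - mu)^T · Sigma^{-1} · (x - mu):
  Sigma^{-1} · (x - mu) = (0.1364, -0.2955).
  (x - mu)^T · [Sigma^{-1} · (x - mu)] = (1)·(0.1364) + (-3)·(-0.2955) = 1.0227.

Step 4 — take square root: d = √(1.0227) ≈ 1.0113.

d(x, mu) = √(1.0227) ≈ 1.0113


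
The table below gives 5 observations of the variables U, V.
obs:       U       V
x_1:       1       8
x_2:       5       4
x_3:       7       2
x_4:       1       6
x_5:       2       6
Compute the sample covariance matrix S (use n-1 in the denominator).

Step 1 — column means:
  mean(U) = (1 + 5 + 7 + 1 + 2) / 5 = 16/5 = 3.2
  mean(V) = (8 + 4 + 2 + 6 + 6) / 5 = 26/5 = 5.2

Step 2 — sample covariance S[i,j] = (1/(n-1)) · Σ_k (x_{k,i} - mean_i) · (x_{k,j} - mean_j), with n-1 = 4.
  S[U,U] = ((-2.2)·(-2.2) + (1.8)·(1.8) + (3.8)·(3.8) + (-2.2)·(-2.2) + (-1.2)·(-1.2)) / 4 = 28.8/4 = 7.2
  S[U,V] = ((-2.2)·(2.8) + (1.8)·(-1.2) + (3.8)·(-3.2) + (-2.2)·(0.8) + (-1.2)·(0.8)) / 4 = -23.2/4 = -5.8
  S[V,V] = ((2.8)·(2.8) + (-1.2)·(-1.2) + (-3.2)·(-3.2) + (0.8)·(0.8) + (0.8)·(0.8)) / 4 = 20.8/4 = 5.2

S is symmetric (S[j,i] = S[i,j]). Assembling:

S = [[7.2, -5.8],
 [-5.8, 5.2]]


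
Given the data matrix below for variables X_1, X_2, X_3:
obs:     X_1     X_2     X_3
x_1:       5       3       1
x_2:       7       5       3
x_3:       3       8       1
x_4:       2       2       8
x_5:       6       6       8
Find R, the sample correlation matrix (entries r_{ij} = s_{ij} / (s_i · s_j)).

Step 1 — column means:
  mean(X_1) = (5 + 7 + 3 + 2 + 6) / 5 = 23/5 = 4.6
  mean(X_2) = (3 + 5 + 8 + 2 + 6) / 5 = 24/5 = 4.8
  mean(X_3) = (1 + 3 + 1 + 8 + 8) / 5 = 21/5 = 4.2

Step 2 — sample variances and covariances s[i,j] = (1/(n-1)) · Σ_k (x_{k,i} - mean_i) · (x_{k,j} - mean_j), with n-1 = 4:
  s[X_1,X_1] = ((0.4)·(0.4) + (2.4)·(2.4) + (-1.6)·(-1.6) + (-2.6)·(-2.6) + (1.4)·(1.4)) / 4 = 17.2/4 = 4.3
  s[X_1,X_2] = ((0.4)·(-1.8) + (2.4)·(0.2) + (-1.6)·(3.2) + (-2.6)·(-2.8) + (1.4)·(1.2)) / 4 = 3.6/4 = 0.9
  s[X_1,X_3] = ((0.4)·(-3.2) + (2.4)·(-1.2) + (-1.6)·(-3.2) + (-2.6)·(3.8) + (1.4)·(3.8)) / 4 = -3.6/4 = -0.9
  s[X_2,X_2] = ((-1.8)·(-1.8) + (0.2)·(0.2) + (3.2)·(3.2) + (-2.8)·(-2.8) + (1.2)·(1.2)) / 4 = 22.8/4 = 5.7
  s[X_2,X_3] = ((-1.8)·(-3.2) + (0.2)·(-1.2) + (3.2)·(-3.2) + (-2.8)·(3.8) + (1.2)·(3.8)) / 4 = -10.8/4 = -2.7
  s[X_3,X_3] = ((-3.2)·(-3.2) + (-1.2)·(-1.2) + (-3.2)·(-3.2) + (3.8)·(3.8) + (3.8)·(3.8)) / 4 = 50.8/4 = 12.7
  Sample standard deviations s_i = √(s[i,i]):
  s(X_1) = √(4.3) = 2.0736
  s(X_2) = √(5.7) = 2.3875
  s(X_3) = √(12.7) = 3.5637

Step 3 — r_{ij} = s_{ij} / (s_i · s_j):
  r[X_1,X_1] = 1 (diagonal).
  r[X_1,X_2] = 0.9 / (2.0736 · 2.3875) = 0.9 / 4.9508 = 0.1818
  r[X_1,X_3] = -0.9 / (2.0736 · 3.5637) = -0.9 / 7.3899 = -0.1218
  r[X_2,X_2] = 1 (diagonal).
  r[X_2,X_3] = -2.7 / (2.3875 · 3.5637) = -2.7 / 8.5082 = -0.3173
  r[X_3,X_3] = 1 (diagonal).

R is symmetric with unit diagonal. Assembling:

R = [[1, 0.1818, -0.1218],
 [0.1818, 1, -0.3173],
 [-0.1218, -0.3173, 1]]


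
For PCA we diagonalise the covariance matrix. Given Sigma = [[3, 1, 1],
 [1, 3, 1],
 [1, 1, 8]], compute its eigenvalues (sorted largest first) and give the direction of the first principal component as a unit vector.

Step 1 — characteristic polynomial p(λ) = det(λI - Sigma) = λ³ - tr·λ² + c_1·λ - det, where tr = trace, c_1 = sum of the principal 2×2 minors, det = det(Sigma):
  tr = 3 + 3 + 8 = 14,
  c_1 = (3·3 - (1)²) + (3·8 - (1)²) + (3·8 - (1)²) = 8 + 23 + 23 = 54,
  det = 3·(3·8 - (1)²) - (1)·((1)·8 - (1)·(1)) + (1)·((1)·(1) - 3·(1)) = 3·(23) - (1)·(7) + (1)·(-2) = 60.
  So p(λ) = λ³ - 14λ² + 54λ - 60.
Step 2 — look for an integer root (rational root theorem: any rational root is an integer divisor of 60). Testing λ = 2:
  p(2) = 8 - 56 + 108 - 60 = 0  ✓
  Dividing out (λ - 2): p(λ) = (λ - 2)(λ² - 12λ + 30).
Step 3 — remaining eigenvalues from the quadratic λ² - 12λ + 30 = 0:
  Δ = 12² - 4·30 = 144 - 120 = 24,  λ = (12 ± √24)/2 = (12 ± 4.899)/2 ≈ 8.4495 or 3.5505.
  Sorted: λ_1 = 8.4495,  λ_2 = 3.5505,  λ_3 = 2  (check: sum = 14 = tr ✓).

Step 4 — unit eigenvector for λ_1 ≈ 8.4495: v spans the null space of (Sigma - λ_1 I), whose rows are
  r_1 = (-5.4495, 1, 1),  r_2 = (1, -5.4495, 1),  r_3 = (1, 1, -0.4495).
  v is orthogonal to every row, so take v ∝ r_1 × r_2 = ((1)·(1) - (1)·(-5.4495), (1)·(1) - (-5.4495)·(1), (-5.4495)·(-5.4495) - (1)·(1)) ≈ (6.4495, 6.4495, 28.6969).
  Let u = (6.4495, 6.4495, 28.6969).
  ||u|| = √((6.4495)² + (6.4495)² + (28.6969)²) = √(906.7061) ≈ 30.1116,  v_1 = u/||u|| ≈ (0.2142, 0.2142, 0.953) (||v_1|| = 1).

λ_1 = 8.4495,  λ_2 = 3.5505,  λ_3 = 2;  v_1 ≈ (0.2142, 0.2142, 0.953)


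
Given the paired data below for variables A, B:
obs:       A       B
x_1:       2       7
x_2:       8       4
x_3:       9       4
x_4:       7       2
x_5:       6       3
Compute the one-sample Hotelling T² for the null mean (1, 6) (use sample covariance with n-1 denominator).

Step 1 — sample mean vector:
  mean(A) = (2 + 8 + 9 + 7 + 6) / 5 = 32/5 = 6.4
  mean(B) = (7 + 4 + 4 + 2 + 3) / 5 = 20/5 = 4
  x̄ = (6.4, 4),  deviation x̄ - mu_0 = (6.4, 4) - (1, 6) = (5.4, -2).

Step 2 — sample covariance matrix, S[i,j] = (1/(n-1)) · Σ_k (x_{k,i} - mean_i) · (x_{k,j} - mean_j), divisor n-1 = 4:
  S[A,A] = ((-4.4)·(-4.4) + (1.6)·(1.6) + (2.6)·(2.6) + (0.6)·(0.6) + (-0.4)·(-0.4)) / 4 = 29.2/4 = 7.3
  S[A,B] = ((-4.4)·(3) + (1.6)·(0) + (2.6)·(0) + (0.6)·(-2) + (-0.4)·(-1)) / 4 = -14/4 = -3.5
  S[B,B] = ((3)·(3) + (0)·(0) + (0)·(0) + (-2)·(-2) + (-1)·(-1)) / 4 = 14/4 = 3.5
  S = [[7.3, -3.5],
 [-3.5, 3.5]].

Step 3 — invert S. det(S) = 7.3·3.5 - (-3.5)² = 13.3.
  S^{-1} = (1/det) · [[d, -b], [-b, a]] = [[0.2632, 0.2632],
 [0.2632, 0.5489]].

Step 4 — quadratic form (x̄ - mu_0)^T · S^{-1} · (x̄ - mu_0):
  S^{-1} · (x̄ - mu_0) = (0.8947, 0.3233),
  (x̄ - mu_0)^T · [...] = (5.4)·(0.8947) + (-2)·(0.3233) = 4.185.

Step 5 — scale by n: T² = 5 · 4.185 = 20.9248.

T² ≈ 20.9248


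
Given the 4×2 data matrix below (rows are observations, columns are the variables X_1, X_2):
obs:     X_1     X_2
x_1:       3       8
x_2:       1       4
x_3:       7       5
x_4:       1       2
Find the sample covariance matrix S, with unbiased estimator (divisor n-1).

Step 1 — column means:
  mean(X_1) = (3 + 1 + 7 + 1) / 4 = 12/4 = 3
  mean(X_2) = (8 + 4 + 5 + 2) / 4 = 19/4 = 4.75

Step 2 — sample covariance S[i,j] = (1/(n-1)) · Σ_k (x_{k,i} - mean_i) · (x_{k,j} - mean_j), with n-1 = 3.
  S[X_1,X_1] = ((0)·(0) + (-2)·(-2) + (4)·(4) + (-2)·(-2)) / 3 = 24/3 = 8
  S[X_1,X_2] = ((0)·(3.25) + (-2)·(-0.75) + (4)·(0.25) + (-2)·(-2.75)) / 3 = 8/3 = 2.6667
  S[X_2,X_2] = ((3.25)·(3.25) + (-0.75)·(-0.75) + (0.25)·(0.25) + (-2.75)·(-2.75)) / 3 = 18.75/3 = 6.25

S is symmetric (S[j,i] = S[i,j]). Assembling:

S = [[8, 2.6667],
 [2.6667, 6.25]]


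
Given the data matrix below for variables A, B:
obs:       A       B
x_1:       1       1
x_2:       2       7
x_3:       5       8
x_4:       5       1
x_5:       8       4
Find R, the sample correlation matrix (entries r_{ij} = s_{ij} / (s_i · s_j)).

Step 1 — column means:
  mean(A) = (1 + 2 + 5 + 5 + 8) / 5 = 21/5 = 4.2
  mean(B) = (1 + 7 + 8 + 1 + 4) / 5 = 21/5 = 4.2

Step 2 — sample variances and covariances s[i,j] = (1/(n-1)) · Σ_k (x_{k,i} - mean_i) · (x_{k,j} - mean_j), with n-1 = 4:
  s[A,A] = ((-3.2)·(-3.2) + (-2.2)·(-2.2) + (0.8)·(0.8) + (0.8)·(0.8) + (3.8)·(3.8)) / 4 = 30.8/4 = 7.7
  s[A,B] = ((-3.2)·(-3.2) + (-2.2)·(2.8) + (0.8)·(3.8) + (0.8)·(-3.2) + (3.8)·(-0.2)) / 4 = 3.8/4 = 0.95
  s[B,B] = ((-3.2)·(-3.2) + (2.8)·(2.8) + (3.8)·(3.8) + (-3.2)·(-3.2) + (-0.2)·(-0.2)) / 4 = 42.8/4 = 10.7
  Sample standard deviations s_i = √(s[i,i]):
  s(A) = √(7.7) = 2.7749
  s(B) = √(10.7) = 3.2711

Step 3 — r_{ij} = s_{ij} / (s_i · s_j):
  r[A,A] = 1 (diagonal).
  r[A,B] = 0.95 / (2.7749 · 3.2711) = 0.95 / 9.0769 = 0.1047
  r[B,B] = 1 (diagonal).

R is symmetric with unit diagonal. Assembling:

R = [[1, 0.1047],
 [0.1047, 1]]


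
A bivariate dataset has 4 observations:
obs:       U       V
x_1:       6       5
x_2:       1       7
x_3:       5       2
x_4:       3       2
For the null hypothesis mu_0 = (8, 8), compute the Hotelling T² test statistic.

Step 1 — sample mean vector:
  mean(U) = (6 + 1 + 5 + 3) / 4 = 15/4 = 3.75
  mean(V) = (5 + 7 + 2 + 2) / 4 = 16/4 = 4
  x̄ = (3.75, 4),  deviation x̄ - mu_0 = (3.75, 4) - (8, 8) = (-4.25, -4).

Step 2 — sample covariance matrix, S[i,j] = (1/(n-1)) · Σ_k (x_{k,i} - mean_i) · (x_{k,j} - mean_j), divisor n-1 = 3:
  S[U,U] = ((2.25)·(2.25) + (-2.75)·(-2.75) + (1.25)·(1.25) + (-0.75)·(-0.75)) / 3 = 14.75/3 = 4.9167
  S[U,V] = ((2.25)·(1) + (-2.75)·(3) + (1.25)·(-2) + (-0.75)·(-2)) / 3 = -7/3 = -2.3333
  S[V,V] = ((1)·(1) + (3)·(3) + (-2)·(-2) + (-2)·(-2)) / 3 = 18/3 = 6
  S = [[4.9167, -2.3333],
 [-2.3333, 6]].

Step 3 — invert S. det(S) = 4.9167·6 - (-2.3333)² = 24.0556.
  S^{-1} = (1/det) · [[d, -b], [-b, a]] = [[0.2494, 0.097],
 [0.097, 0.2044]].

Step 4 — quadratic form (x̄ - mu_0)^T · S^{-1} · (x̄ - mu_0):
  S^{-1} · (x̄ - mu_0) = (-1.448, -1.2298),
  (x̄ - mu_0)^T · [...] = (-4.25)·(-1.448) + (-4)·(-1.2298) = 11.0733.

Step 5 — scale by n: T² = 4 · 11.0733 = 44.2933.

T² ≈ 44.2933


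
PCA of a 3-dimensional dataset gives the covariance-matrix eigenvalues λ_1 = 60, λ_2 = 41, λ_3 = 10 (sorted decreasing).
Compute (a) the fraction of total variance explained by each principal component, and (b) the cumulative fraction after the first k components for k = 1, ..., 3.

Step 1 — total variance = trace(Sigma) = Σ λ_i = 60 + 41 + 10 = 111.

Step 2 — fraction explained by component i = λ_i / Σ λ:
  PC1: 60/111 = 0.5405
  PC2: 41/111 = 0.3694
  PC3: 10/111 = 0.0901

Step 3 — cumulative fraction after k components = (λ_1 + ... + λ_k) / Σ λ:
  k = 1: 60/111 = 0.5405
  k = 2: (60 + 41)/111 = 101/111 = 0.9099
  k = 3: (60 + 41 + 10)/111 = 111/111 = 1

Summary (fraction, with percent):

explained: PC1 0.5405 (54.05%), PC2 0.3694 (36.94%), PC3 0.0901 (9.01%);  cumulative: 0.5405, 0.9099, 1


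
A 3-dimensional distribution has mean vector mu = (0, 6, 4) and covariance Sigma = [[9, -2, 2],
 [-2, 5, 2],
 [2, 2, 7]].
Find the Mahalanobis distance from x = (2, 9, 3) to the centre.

Step 1 — centre the observation: (x - mu) = (2, 3, -1).

Step 2 — invert Sigma (cofactor / det for 3×3, or solve directly):
  Sigma^{-1} = [[0.1442, 0.0837, -0.0651],
 [0.0837, 0.2744, -0.1023],
 [-0.0651, -0.1023, 0.1907]].

Step 3 — form the quadratic (x - mu)^T · Sigma^{-1} · (x - mu):
  Sigma^{-1} · (x - mu) = (0.6047, 1.093, -0.6279).
  (x - mu)^T · [Sigma^{-1} · (x - mu)] = (2)·(0.6047) + (3)·(1.093) + (-1)·(-0.6279) = 5.1163.

Step 4 — take square root: d = √(5.1163) ≈ 2.2619.

d(x, mu) = √(5.1163) ≈ 2.2619


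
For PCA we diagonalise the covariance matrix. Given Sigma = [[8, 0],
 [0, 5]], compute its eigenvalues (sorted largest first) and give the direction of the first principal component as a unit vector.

Step 1 — characteristic polynomial of 2×2 Sigma:
  det(Sigma - λI) = λ² - trace · λ + det = 0.
  trace = 8 + 5 = 13, det = 8·5 - (0)² = 40.
Step 2 — discriminant:
  Δ = trace² - 4·det = 169 - 160 = 9.
Step 3 — eigenvalues:
  λ = (trace ± √Δ)/2 = (13 ± 3)/2,
  λ_1 = 8,  λ_2 = 5.

Step 4 — unit eigenvector for λ_1: Sigma is diagonal, so its eigenvectors are the coordinate axes. λ_1 = 8 is the diagonal entry on the first coordinate axis, hence
  v_1 = (1, 0) (||v_1|| = 1).

λ_1 = 8,  λ_2 = 5;  v_1 ≈ (1, 0)


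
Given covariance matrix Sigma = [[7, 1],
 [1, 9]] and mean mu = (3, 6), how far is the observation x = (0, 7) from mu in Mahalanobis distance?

Step 1 — centre the observation: (x - mu) = (-3, 1).

Step 2 — invert Sigma. det(Sigma) = 7·9 - (1)² = 62.
  Sigma^{-1} = (1/det) · [[d, -b], [-b, a]] = [[0.1452, -0.0161],
 [-0.0161, 0.1129]].

Step 3 — form the quadratic (x - mu)^T · Sigma^{-1} · (x - mu):
  Sigma^{-1} · (x - mu) = (-0.4516, 0.1613).
  (x - mu)^T · [Sigma^{-1} · (x - mu)] = (-3)·(-0.4516) + (1)·(0.1613) = 1.5161.

Step 4 — take square root: d = √(1.5161) ≈ 1.2313.

d(x, mu) = √(1.5161) ≈ 1.2313


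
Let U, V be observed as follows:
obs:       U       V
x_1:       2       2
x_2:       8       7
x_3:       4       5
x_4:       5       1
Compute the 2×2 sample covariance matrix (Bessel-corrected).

Step 1 — column means:
  mean(U) = (2 + 8 + 4 + 5) / 4 = 19/4 = 4.75
  mean(V) = (2 + 7 + 5 + 1) / 4 = 15/4 = 3.75

Step 2 — sample covariance S[i,j] = (1/(n-1)) · Σ_k (x_{k,i} - mean_i) · (x_{k,j} - mean_j), with n-1 = 3.
  S[U,U] = ((-2.75)·(-2.75) + (3.25)·(3.25) + (-0.75)·(-0.75) + (0.25)·(0.25)) / 3 = 18.75/3 = 6.25
  S[U,V] = ((-2.75)·(-1.75) + (3.25)·(3.25) + (-0.75)·(1.25) + (0.25)·(-2.75)) / 3 = 13.75/3 = 4.5833
  S[V,V] = ((-1.75)·(-1.75) + (3.25)·(3.25) + (1.25)·(1.25) + (-2.75)·(-2.75)) / 3 = 22.75/3 = 7.5833

S is symmetric (S[j,i] = S[i,j]). Assembling:

S = [[6.25, 4.5833],
 [4.5833, 7.5833]]


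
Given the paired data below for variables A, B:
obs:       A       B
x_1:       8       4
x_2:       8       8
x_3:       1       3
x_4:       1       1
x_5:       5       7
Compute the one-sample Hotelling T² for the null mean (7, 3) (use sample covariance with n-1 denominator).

Step 1 — sample mean vector:
  mean(A) = (8 + 8 + 1 + 1 + 5) / 5 = 23/5 = 4.6
  mean(B) = (4 + 8 + 3 + 1 + 7) / 5 = 23/5 = 4.6
  x̄ = (4.6, 4.6),  deviation x̄ - mu_0 = (4.6, 4.6) - (7, 3) = (-2.4, 1.6).

Step 2 — sample covariance matrix, S[i,j] = (1/(n-1)) · Σ_k (x_{k,i} - mean_i) · (x_{k,j} - mean_j), divisor n-1 = 4:
  S[A,A] = ((3.4)·(3.4) + (3.4)·(3.4) + (-3.6)·(-3.6) + (-3.6)·(-3.6) + (0.4)·(0.4)) / 4 = 49.2/4 = 12.3
  S[A,B] = ((3.4)·(-0.6) + (3.4)·(3.4) + (-3.6)·(-1.6) + (-3.6)·(-3.6) + (0.4)·(2.4)) / 4 = 29.2/4 = 7.3
  S[B,B] = ((-0.6)·(-0.6) + (3.4)·(3.4) + (-1.6)·(-1.6) + (-3.6)·(-3.6) + (2.4)·(2.4)) / 4 = 33.2/4 = 8.3
  S = [[12.3, 7.3],
 [7.3, 8.3]].

Step 3 — invert S. det(S) = 12.3·8.3 - (7.3)² = 48.8.
  S^{-1} = (1/det) · [[d, -b], [-b, a]] = [[0.1701, -0.1496],
 [-0.1496, 0.252]].

Step 4 — quadratic form (x̄ - mu_0)^T · S^{-1} · (x̄ - mu_0):
  S^{-1} · (x̄ - mu_0) = (-0.6475, 0.7623),
  (x̄ - mu_0)^T · [...] = (-2.4)·(-0.6475) + (1.6)·(0.7623) = 2.7738.

Step 5 — scale by n: T² = 5 · 2.7738 = 13.8689.

T² ≈ 13.8689


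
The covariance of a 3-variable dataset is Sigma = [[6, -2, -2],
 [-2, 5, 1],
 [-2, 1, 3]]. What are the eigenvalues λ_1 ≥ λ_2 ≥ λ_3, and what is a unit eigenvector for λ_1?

Step 1 — characteristic polynomial p(λ) = det(λI - Sigma) = λ³ - tr·λ² + c_1·λ - det, where tr = trace, c_1 = sum of the principal 2×2 minors, det = det(Sigma):
  tr = 6 + 5 + 3 = 14,
  c_1 = (6·5 - (-2)²) + (6·3 - (-2)²) + (5·3 - (1)²) = 26 + 14 + 14 = 54,
  det = 6·(5·3 - (1)²) - (-2)·((-2)·3 - (1)·(-2)) + (-2)·((-2)·(1) - 5·(-2)) = 6·(14) - (-2)·(-4) + (-2)·(8) = 60.
  So p(λ) = λ³ - 14λ² + 54λ - 60.
Step 2 — look for an integer root (rational root theorem: any rational root is an integer divisor of 60). Testing λ = 2:
  p(2) = 8 - 56 + 108 - 60 = 0  ✓
  Dividing out (λ - 2): p(λ) = (λ - 2)(λ² - 12λ + 30).
Step 3 — remaining eigenvalues from the quadratic λ² - 12λ + 30 = 0:
  Δ = 12² - 4·30 = 144 - 120 = 24,  λ = (12 ± √24)/2 = (12 ± 4.899)/2 ≈ 8.4495 or 3.5505.
  Sorted: λ_1 = 8.4495,  λ_2 = 3.5505,  λ_3 = 2  (check: sum = 14 = tr ✓).

Step 4 — unit eigenvector for λ_1 ≈ 8.4495: v spans the null space of (Sigma - λ_1 I), whose rows are
  r_1 = (-2.4495, -2, -2),  r_2 = (-2, -3.4495, 1),  r_3 = (-2, 1, -5.4495).
  v is orthogonal to every row, so take v ∝ r_1 × r_2 = ((-2)·(1) - (-2)·(-3.4495), (-2)·(-2) - (-2.4495)·(1), (-2.4495)·(-3.4495) - (-2)·(-2)) ≈ (-8.899, 6.4495, 4.4495).
  Rescale (multiply by -1 so the first nonzero entry is positive): u = (8.899, -6.4495, -4.4495).
  ||u|| = √((8.899)² + (-6.4495)² + (-4.4495)²) = √(140.5857) ≈ 11.8569,  v_1 = u/||u|| ≈ (0.7505, -0.5439, -0.3753) (||v_1|| = 1).

λ_1 = 8.4495,  λ_2 = 3.5505,  λ_3 = 2;  v_1 ≈ (0.7505, -0.5439, -0.3753)


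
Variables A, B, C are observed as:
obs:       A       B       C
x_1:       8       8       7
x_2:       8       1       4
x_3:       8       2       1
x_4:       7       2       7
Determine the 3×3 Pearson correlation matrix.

Step 1 — column means:
  mean(A) = (8 + 8 + 8 + 7) / 4 = 31/4 = 7.75
  mean(B) = (8 + 1 + 2 + 2) / 4 = 13/4 = 3.25
  mean(C) = (7 + 4 + 1 + 7) / 4 = 19/4 = 4.75

Step 2 — sample variances and covariances s[i,j] = (1/(n-1)) · Σ_k (x_{k,i} - mean_i) · (x_{k,j} - mean_j), with n-1 = 3:
  s[A,A] = ((0.25)·(0.25) + (0.25)·(0.25) + (0.25)·(0.25) + (-0.75)·(-0.75)) / 3 = 0.75/3 = 0.25
  s[A,B] = ((0.25)·(4.75) + (0.25)·(-2.25) + (0.25)·(-1.25) + (-0.75)·(-1.25)) / 3 = 1.25/3 = 0.4167
  s[A,C] = ((0.25)·(2.25) + (0.25)·(-0.75) + (0.25)·(-3.75) + (-0.75)·(2.25)) / 3 = -2.25/3 = -0.75
  s[B,B] = ((4.75)·(4.75) + (-2.25)·(-2.25) + (-1.25)·(-1.25) + (-1.25)·(-1.25)) / 3 = 30.75/3 = 10.25
  s[B,C] = ((4.75)·(2.25) + (-2.25)·(-0.75) + (-1.25)·(-3.75) + (-1.25)·(2.25)) / 3 = 14.25/3 = 4.75
  s[C,C] = ((2.25)·(2.25) + (-0.75)·(-0.75) + (-3.75)·(-3.75) + (2.25)·(2.25)) / 3 = 24.75/3 = 8.25
  Sample standard deviations s_i = √(s[i,i]):
  s(A) = √(0.25) = 0.5
  s(B) = √(10.25) = 3.2016
  s(C) = √(8.25) = 2.8723

Step 3 — r_{ij} = s_{ij} / (s_i · s_j):
  r[A,A] = 1 (diagonal).
  r[A,B] = 0.4167 / (0.5 · 3.2016) = 0.4167 / 1.6008 = 0.2603
  r[A,C] = -0.75 / (0.5 · 2.8723) = -0.75 / 1.4361 = -0.5222
  r[B,B] = 1 (diagonal).
  r[B,C] = 4.75 / (3.2016 · 2.8723) = 4.75 / 9.1958 = 0.5165
  r[C,C] = 1 (diagonal).

R is symmetric with unit diagonal. Assembling:

R = [[1, 0.2603, -0.5222],
 [0.2603, 1, 0.5165],
 [-0.5222, 0.5165, 1]]


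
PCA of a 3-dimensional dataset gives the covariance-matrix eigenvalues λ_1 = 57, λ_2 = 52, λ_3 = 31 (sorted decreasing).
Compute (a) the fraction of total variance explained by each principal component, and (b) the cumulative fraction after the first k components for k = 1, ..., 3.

Step 1 — total variance = trace(Sigma) = Σ λ_i = 57 + 52 + 31 = 140.

Step 2 — fraction explained by component i = λ_i / Σ λ:
  PC1: 57/140 = 0.4071
  PC2: 52/140 = 0.3714
  PC3: 31/140 = 0.2214

Step 3 — cumulative fraction after k components = (λ_1 + ... + λ_k) / Σ λ:
  k = 1: 57/140 = 0.4071
  k = 2: (57 + 52)/140 = 109/140 = 0.7786
  k = 3: (57 + 52 + 31)/140 = 140/140 = 1

Summary (fraction, with percent):

explained: PC1 0.4071 (40.71%), PC2 0.3714 (37.14%), PC3 0.2214 (22.14%);  cumulative: 0.4071, 0.7786, 1


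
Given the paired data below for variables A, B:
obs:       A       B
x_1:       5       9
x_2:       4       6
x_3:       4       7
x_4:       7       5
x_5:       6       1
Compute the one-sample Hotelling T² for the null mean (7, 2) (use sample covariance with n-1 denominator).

Step 1 — sample mean vector:
  mean(A) = (5 + 4 + 4 + 7 + 6) / 5 = 26/5 = 5.2
  mean(B) = (9 + 6 + 7 + 5 + 1) / 5 = 28/5 = 5.6
  x̄ = (5.2, 5.6),  deviation x̄ - mu_0 = (5.2, 5.6) - (7, 2) = (-1.8, 3.6).

Step 2 — sample covariance matrix, S[i,j] = (1/(n-1)) · Σ_k (x_{k,i} - mean_i) · (x_{k,j} - mean_j), divisor n-1 = 4:
  S[A,A] = ((-0.2)·(-0.2) + (-1.2)·(-1.2) + (-1.2)·(-1.2) + (1.8)·(1.8) + (0.8)·(0.8)) / 4 = 6.8/4 = 1.7
  S[A,B] = ((-0.2)·(3.4) + (-1.2)·(0.4) + (-1.2)·(1.4) + (1.8)·(-0.6) + (0.8)·(-4.6)) / 4 = -7.6/4 = -1.9
  S[B,B] = ((3.4)·(3.4) + (0.4)·(0.4) + (1.4)·(1.4) + (-0.6)·(-0.6) + (-4.6)·(-4.6)) / 4 = 35.2/4 = 8.8
  S = [[1.7, -1.9],
 [-1.9, 8.8]].

Step 3 — invert S. det(S) = 1.7·8.8 - (-1.9)² = 11.35.
  S^{-1} = (1/det) · [[d, -b], [-b, a]] = [[0.7753, 0.1674],
 [0.1674, 0.1498]].

Step 4 — quadratic form (x̄ - mu_0)^T · S^{-1} · (x̄ - mu_0):
  S^{-1} · (x̄ - mu_0) = (-0.793, 0.2379),
  (x̄ - mu_0)^T · [...] = (-1.8)·(-0.793) + (3.6)·(0.2379) = 2.2837.

Step 5 — scale by n: T² = 5 · 2.2837 = 11.4185.

T² ≈ 11.4185


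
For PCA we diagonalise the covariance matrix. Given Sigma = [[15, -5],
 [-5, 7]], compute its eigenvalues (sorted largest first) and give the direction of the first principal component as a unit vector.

Step 1 — characteristic polynomial of 2×2 Sigma:
  det(Sigma - λI) = λ² - trace · λ + det = 0.
  trace = 15 + 7 = 22, det = 15·7 - (-5)² = 80.
Step 2 — discriminant:
  Δ = trace² - 4·det = 484 - 320 = 164.
Step 3 — eigenvalues:
  λ = (trace ± √Δ)/2 = (22 ± 12.8062)/2,
  λ_1 = 17.4031,  λ_2 = 4.5969.

Step 4 — unit eigenvector for λ_1: solve (Sigma - λ_1 I)v = 0. First row:
  (15 - 17.4031)·v_x + (-5)·v_y = 0, i.e. (-2.4031)·v_x + (-5)·v_y = 0,
  so v ∝ (b, λ_1 - a) = (-5, 2.4031); multiply by -1 so the first entry is positive: u = (5, -2.4031).
  ||u|| = √((5)² + (-2.4031)²) = √(30.775) ≈ 5.5475,
  v_1 = u/||u|| ≈ (0.9013, -0.4332) (||v_1|| = 1).

λ_1 = 17.4031,  λ_2 = 4.5969;  v_1 ≈ (0.9013, -0.4332)


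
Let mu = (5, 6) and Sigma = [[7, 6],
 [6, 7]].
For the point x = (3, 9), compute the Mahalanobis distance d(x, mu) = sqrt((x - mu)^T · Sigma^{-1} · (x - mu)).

Step 1 — centre the observation: (x - mu) = (-2, 3).

Step 2 — invert Sigma. det(Sigma) = 7·7 - (6)² = 13.
  Sigma^{-1} = (1/det) · [[d, -b], [-b, a]] = [[0.5385, -0.4615],
 [-0.4615, 0.5385]].

Step 3 — form the quadratic (x - mu)^T · Sigma^{-1} · (x - mu):
  Sigma^{-1} · (x - mu) = (-2.4615, 2.5385).
  (x - mu)^T · [Sigma^{-1} · (x - mu)] = (-2)·(-2.4615) + (3)·(2.5385) = 12.5385.

Step 4 — take square root: d = √(12.5385) ≈ 3.541.

d(x, mu) = √(12.5385) ≈ 3.541


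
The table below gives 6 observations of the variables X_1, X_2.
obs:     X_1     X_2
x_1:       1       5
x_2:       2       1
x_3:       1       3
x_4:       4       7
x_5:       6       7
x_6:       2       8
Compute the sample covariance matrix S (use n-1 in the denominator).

Step 1 — column means:
  mean(X_1) = (1 + 2 + 1 + 4 + 6 + 2) / 6 = 16/6 = 2.6667
  mean(X_2) = (5 + 1 + 3 + 7 + 7 + 8) / 6 = 31/6 = 5.1667

Step 2 — sample covariance S[i,j] = (1/(n-1)) · Σ_k (x_{k,i} - mean_i) · (x_{k,j} - mean_j), with n-1 = 5.
  S[X_1,X_1] = ((-1.6667)·(-1.6667) + (-0.6667)·(-0.6667) + (-1.6667)·(-1.6667) + (1.3333)·(1.3333) + (3.3333)·(3.3333) + (-0.6667)·(-0.6667)) / 5 = 19.3333/5 = 3.8667
  S[X_1,X_2] = ((-1.6667)·(-0.1667) + (-0.6667)·(-4.1667) + (-1.6667)·(-2.1667) + (1.3333)·(1.8333) + (3.3333)·(1.8333) + (-0.6667)·(2.8333)) / 5 = 13.3333/5 = 2.6667
  S[X_2,X_2] = ((-0.1667)·(-0.1667) + (-4.1667)·(-4.1667) + (-2.1667)·(-2.1667) + (1.8333)·(1.8333) + (1.8333)·(1.8333) + (2.8333)·(2.8333)) / 5 = 36.8333/5 = 7.3667

S is symmetric (S[j,i] = S[i,j]). Assembling:

S = [[3.8667, 2.6667],
 [2.6667, 7.3667]]


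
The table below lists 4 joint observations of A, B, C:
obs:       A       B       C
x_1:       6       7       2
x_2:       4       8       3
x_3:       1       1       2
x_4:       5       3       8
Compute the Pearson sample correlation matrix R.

Step 1 — column means:
  mean(A) = (6 + 4 + 1 + 5) / 4 = 16/4 = 4
  mean(B) = (7 + 8 + 1 + 3) / 4 = 19/4 = 4.75
  mean(C) = (2 + 3 + 2 + 8) / 4 = 15/4 = 3.75

Step 2 — sample variances and covariances s[i,j] = (1/(n-1)) · Σ_k (x_{k,i} - mean_i) · (x_{k,j} - mean_j), with n-1 = 3:
  s[A,A] = ((2)·(2) + (0)·(0) + (-3)·(-3) + (1)·(1)) / 3 = 14/3 = 4.6667
  s[A,B] = ((2)·(2.25) + (0)·(3.25) + (-3)·(-3.75) + (1)·(-1.75)) / 3 = 14/3 = 4.6667
  s[A,C] = ((2)·(-1.75) + (0)·(-0.75) + (-3)·(-1.75) + (1)·(4.25)) / 3 = 6/3 = 2
  s[B,B] = ((2.25)·(2.25) + (3.25)·(3.25) + (-3.75)·(-3.75) + (-1.75)·(-1.75)) / 3 = 32.75/3 = 10.9167
  s[B,C] = ((2.25)·(-1.75) + (3.25)·(-0.75) + (-3.75)·(-1.75) + (-1.75)·(4.25)) / 3 = -7.25/3 = -2.4167
  s[C,C] = ((-1.75)·(-1.75) + (-0.75)·(-0.75) + (-1.75)·(-1.75) + (4.25)·(4.25)) / 3 = 24.75/3 = 8.25
  Sample standard deviations s_i = √(s[i,i]):
  s(A) = √(4.6667) = 2.1602
  s(B) = √(10.9167) = 3.304
  s(C) = √(8.25) = 2.8723

Step 3 — r_{ij} = s_{ij} / (s_i · s_j):
  r[A,A] = 1 (diagonal).
  r[A,B] = 4.6667 / (2.1602 · 3.304) = 4.6667 / 7.1375 = 0.6538
  r[A,C] = 2 / (2.1602 · 2.8723) = 2 / 6.2048 = 0.3223
  r[B,B] = 1 (diagonal).
  r[B,C] = -2.4167 / (3.304 · 2.8723) = -2.4167 / 9.4901 = -0.2547
  r[C,C] = 1 (diagonal).

R is symmetric with unit diagonal. Assembling:

R = [[1, 0.6538, 0.3223],
 [0.6538, 1, -0.2547],
 [0.3223, -0.2547, 1]]


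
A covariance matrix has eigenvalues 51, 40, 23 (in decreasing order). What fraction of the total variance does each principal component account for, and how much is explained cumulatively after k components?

Step 1 — total variance = trace(Sigma) = Σ λ_i = 51 + 40 + 23 = 114.

Step 2 — fraction explained by component i = λ_i / Σ λ:
  PC1: 51/114 = 0.4474
  PC2: 40/114 = 0.3509
  PC3: 23/114 = 0.2018

Step 3 — cumulative fraction after k components = (λ_1 + ... + λ_k) / Σ λ:
  k = 1: 51/114 = 0.4474
  k = 2: (51 + 40)/114 = 91/114 = 0.7982
  k = 3: (51 + 40 + 23)/114 = 114/114 = 1

Summary (fraction, with percent):

explained: PC1 0.4474 (44.74%), PC2 0.3509 (35.09%), PC3 0.2018 (20.18%);  cumulative: 0.4474, 0.7982, 1


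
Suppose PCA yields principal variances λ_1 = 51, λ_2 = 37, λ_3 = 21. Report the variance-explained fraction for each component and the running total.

Step 1 — total variance = trace(Sigma) = Σ λ_i = 51 + 37 + 21 = 109.

Step 2 — fraction explained by component i = λ_i / Σ λ:
  PC1: 51/109 = 0.4679
  PC2: 37/109 = 0.3394
  PC3: 21/109 = 0.1927

Step 3 — cumulative fraction after k components = (λ_1 + ... + λ_k) / Σ λ:
  k = 1: 51/109 = 0.4679
  k = 2: (51 + 37)/109 = 88/109 = 0.8073
  k = 3: (51 + 37 + 21)/109 = 109/109 = 1

Summary (fraction, with percent):

explained: PC1 0.4679 (46.79%), PC2 0.3394 (33.94%), PC3 0.1927 (19.27%);  cumulative: 0.4679, 0.8073, 1


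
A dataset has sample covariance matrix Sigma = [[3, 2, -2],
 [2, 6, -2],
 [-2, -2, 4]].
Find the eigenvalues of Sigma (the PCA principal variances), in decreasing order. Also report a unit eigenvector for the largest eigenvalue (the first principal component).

Step 1 — characteristic polynomial p(λ) = det(λI - Sigma) = λ³ - tr·λ² + c_1·λ - det, where tr = trace, c_1 = sum of the principal 2×2 minors, det = det(Sigma):
  tr = 3 + 6 + 4 = 13,
  c_1 = (3·6 - (2)²) + (3·4 - (-2)²) + (6·4 - (-2)²) = 14 + 8 + 20 = 42,
  det = 3·(6·4 - (-2)²) - (2)·((2)·4 - (-2)·(-2)) + (-2)·((2)·(-2) - 6·(-2)) = 3·(20) - (2)·(4) + (-2)·(8) = 36.
  So p(λ) = λ³ - 13λ² + 42λ - 36.
Step 2 — look for an integer root (rational root theorem: any rational root is an integer divisor of 36). Testing λ = 3:
  p(3) = 27 - 117 + 126 - 36 = 0  ✓
  Dividing out (λ - 3): p(λ) = (λ - 3)(λ² - 10λ + 12).
Step 3 — remaining eigenvalues from the quadratic λ² - 10λ + 12 = 0:
  Δ = 10² - 4·12 = 100 - 48 = 52,  λ = (10 ± √52)/2 = (10 ± 7.2111)/2 ≈ 8.6056 or 1.3944.
  Sorted: λ_1 = 8.6056,  λ_2 = 3,  λ_3 = 1.3944  (check: sum = 13 = tr ✓).

Step 4 — unit eigenvector for λ_1 ≈ 8.6056: v spans the null space of (Sigma - λ_1 I), whose rows are
  r_1 = (-5.6056, 2, -2),  r_2 = (2, -2.6056, -2),  r_3 = (-2, -2, -4.6056).
  v is orthogonal to every row, so take v ∝ r_1 × r_2 = ((2)·(-2) - (-2)·(-2.6056), (-2)·(2) - (-5.6056)·(-2), (-5.6056)·(-2.6056) - (2)·(2)) ≈ (-9.2111, -15.2111, 10.6056).
  Rescale (multiply by -1 so the first nonzero entry is positive): u = (9.2111, 15.2111, -10.6056).
  ||u|| = √((9.2111)² + (15.2111)² + (-10.6056)²) = √(428.6998) ≈ 20.7051,  v_1 = u/||u|| ≈ (0.4449, 0.7347, -0.5122) (||v_1|| = 1).

λ_1 = 8.6056,  λ_2 = 3,  λ_3 = 1.3944;  v_1 ≈ (0.4449, 0.7347, -0.5122)


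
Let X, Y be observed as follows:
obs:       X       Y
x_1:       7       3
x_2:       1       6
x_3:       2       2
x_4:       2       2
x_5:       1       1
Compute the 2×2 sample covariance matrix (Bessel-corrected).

Step 1 — column means:
  mean(X) = (7 + 1 + 2 + 2 + 1) / 5 = 13/5 = 2.6
  mean(Y) = (3 + 6 + 2 + 2 + 1) / 5 = 14/5 = 2.8

Step 2 — sample covariance S[i,j] = (1/(n-1)) · Σ_k (x_{k,i} - mean_i) · (x_{k,j} - mean_j), with n-1 = 4.
  S[X,X] = ((4.4)·(4.4) + (-1.6)·(-1.6) + (-0.6)·(-0.6) + (-0.6)·(-0.6) + (-1.6)·(-1.6)) / 4 = 25.2/4 = 6.3
  S[X,Y] = ((4.4)·(0.2) + (-1.6)·(3.2) + (-0.6)·(-0.8) + (-0.6)·(-0.8) + (-1.6)·(-1.8)) / 4 = -0.4/4 = -0.1
  S[Y,Y] = ((0.2)·(0.2) + (3.2)·(3.2) + (-0.8)·(-0.8) + (-0.8)·(-0.8) + (-1.8)·(-1.8)) / 4 = 14.8/4 = 3.7

S is symmetric (S[j,i] = S[i,j]). Assembling:

S = [[6.3, -0.1],
 [-0.1, 3.7]]


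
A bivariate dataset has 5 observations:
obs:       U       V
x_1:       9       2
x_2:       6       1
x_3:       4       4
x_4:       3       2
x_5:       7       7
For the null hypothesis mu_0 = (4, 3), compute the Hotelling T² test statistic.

Step 1 — sample mean vector:
  mean(U) = (9 + 6 + 4 + 3 + 7) / 5 = 29/5 = 5.8
  mean(V) = (2 + 1 + 4 + 2 + 7) / 5 = 16/5 = 3.2
  x̄ = (5.8, 3.2),  deviation x̄ - mu_0 = (5.8, 3.2) - (4, 3) = (1.8, 0.2).

Step 2 — sample covariance matrix, S[i,j] = (1/(n-1)) · Σ_k (x_{k,i} - mean_i) · (x_{k,j} - mean_j), divisor n-1 = 4:
  S[U,U] = ((3.2)·(3.2) + (0.2)·(0.2) + (-1.8)·(-1.8) + (-2.8)·(-2.8) + (1.2)·(1.2)) / 4 = 22.8/4 = 5.7
  S[U,V] = ((3.2)·(-1.2) + (0.2)·(-2.2) + (-1.8)·(0.8) + (-2.8)·(-1.2) + (1.2)·(3.8)) / 4 = 2.2/4 = 0.55
  S[V,V] = ((-1.2)·(-1.2) + (-2.2)·(-2.2) + (0.8)·(0.8) + (-1.2)·(-1.2) + (3.8)·(3.8)) / 4 = 22.8/4 = 5.7
  S = [[5.7, 0.55],
 [0.55, 5.7]].

Step 3 — invert S. det(S) = 5.7·5.7 - (0.55)² = 32.1875.
  S^{-1} = (1/det) · [[d, -b], [-b, a]] = [[0.1771, -0.0171],
 [-0.0171, 0.1771]].

Step 4 — quadratic form (x̄ - mu_0)^T · S^{-1} · (x̄ - mu_0):
  S^{-1} · (x̄ - mu_0) = (0.3153, 0.0047),
  (x̄ - mu_0)^T · [...] = (1.8)·(0.3153) + (0.2)·(0.0047) = 0.5685.

Step 5 — scale by n: T² = 5 · 0.5685 = 2.8427.

T² ≈ 2.8427


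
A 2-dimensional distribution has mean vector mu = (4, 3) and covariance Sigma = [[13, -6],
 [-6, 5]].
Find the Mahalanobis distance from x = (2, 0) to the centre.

Step 1 — centre the observation: (x - mu) = (-2, -3).

Step 2 — invert Sigma. det(Sigma) = 13·5 - (-6)² = 29.
  Sigma^{-1} = (1/det) · [[d, -b], [-b, a]] = [[0.1724, 0.2069],
 [0.2069, 0.4483]].

Step 3 — form the quadratic (x - mu)^T · Sigma^{-1} · (x - mu):
  Sigma^{-1} · (x - mu) = (-0.9655, -1.7586).
  (x - mu)^T · [Sigma^{-1} · (x - mu)] = (-2)·(-0.9655) + (-3)·(-1.7586) = 7.2069.

Step 4 — take square root: d = √(7.2069) ≈ 2.6846.

d(x, mu) = √(7.2069) ≈ 2.6846


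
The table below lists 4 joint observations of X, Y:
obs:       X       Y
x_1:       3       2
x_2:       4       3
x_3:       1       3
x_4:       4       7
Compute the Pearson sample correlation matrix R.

Step 1 — column means:
  mean(X) = (3 + 4 + 1 + 4) / 4 = 12/4 = 3
  mean(Y) = (2 + 3 + 3 + 7) / 4 = 15/4 = 3.75

Step 2 — sample variances and covariances s[i,j] = (1/(n-1)) · Σ_k (x_{k,i} - mean_i) · (x_{k,j} - mean_j), with n-1 = 3:
  s[X,X] = ((0)·(0) + (1)·(1) + (-2)·(-2) + (1)·(1)) / 3 = 6/3 = 2
  s[X,Y] = ((0)·(-1.75) + (1)·(-0.75) + (-2)·(-0.75) + (1)·(3.25)) / 3 = 4/3 = 1.3333
  s[Y,Y] = ((-1.75)·(-1.75) + (-0.75)·(-0.75) + (-0.75)·(-0.75) + (3.25)·(3.25)) / 3 = 14.75/3 = 4.9167
  Sample standard deviations s_i = √(s[i,i]):
  s(X) = √(2) = 1.4142
  s(Y) = √(4.9167) = 2.2174

Step 3 — r_{ij} = s_{ij} / (s_i · s_j):
  r[X,X] = 1 (diagonal).
  r[X,Y] = 1.3333 / (1.4142 · 2.2174) = 1.3333 / 3.1358 = 0.4252
  r[Y,Y] = 1 (diagonal).

R is symmetric with unit diagonal. Assembling:

R = [[1, 0.4252],
 [0.4252, 1]]


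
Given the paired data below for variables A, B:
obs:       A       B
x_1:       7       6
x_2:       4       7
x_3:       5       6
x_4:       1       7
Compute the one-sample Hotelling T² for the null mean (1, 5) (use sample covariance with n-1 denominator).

Step 1 — sample mean vector:
  mean(A) = (7 + 4 + 5 + 1) / 4 = 17/4 = 4.25
  mean(B) = (6 + 7 + 6 + 7) / 4 = 26/4 = 6.5
  x̄ = (4.25, 6.5),  deviation x̄ - mu_0 = (4.25, 6.5) - (1, 5) = (3.25, 1.5).

Step 2 — sample covariance matrix, S[i,j] = (1/(n-1)) · Σ_k (x_{k,i} - mean_i) · (x_{k,j} - mean_j), divisor n-1 = 3:
  S[A,A] = ((2.75)·(2.75) + (-0.25)·(-0.25) + (0.75)·(0.75) + (-3.25)·(-3.25)) / 3 = 18.75/3 = 6.25
  S[A,B] = ((2.75)·(-0.5) + (-0.25)·(0.5) + (0.75)·(-0.5) + (-3.25)·(0.5)) / 3 = -3.5/3 = -1.1667
  S[B,B] = ((-0.5)·(-0.5) + (0.5)·(0.5) + (-0.5)·(-0.5) + (0.5)·(0.5)) / 3 = 1/3 = 0.3333
  S = [[6.25, -1.1667],
 [-1.1667, 0.3333]].

Step 3 — invert S. det(S) = 6.25·0.3333 - (-1.1667)² = 0.7222.
  S^{-1} = (1/det) · [[d, -b], [-b, a]] = [[0.4615, 1.6154],
 [1.6154, 8.6538]].

Step 4 — quadratic form (x̄ - mu_0)^T · S^{-1} · (x̄ - mu_0):
  S^{-1} · (x̄ - mu_0) = (3.9231, 18.2308),
  (x̄ - mu_0)^T · [...] = (3.25)·(3.9231) + (1.5)·(18.2308) = 40.0962.

Step 5 — scale by n: T² = 4 · 40.0962 = 160.3846.

T² ≈ 160.3846


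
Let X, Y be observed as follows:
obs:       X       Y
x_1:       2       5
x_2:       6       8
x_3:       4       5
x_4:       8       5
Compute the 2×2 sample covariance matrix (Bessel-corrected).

Step 1 — column means:
  mean(X) = (2 + 6 + 4 + 8) / 4 = 20/4 = 5
  mean(Y) = (5 + 8 + 5 + 5) / 4 = 23/4 = 5.75

Step 2 — sample covariance S[i,j] = (1/(n-1)) · Σ_k (x_{k,i} - mean_i) · (x_{k,j} - mean_j), with n-1 = 3.
  S[X,X] = ((-3)·(-3) + (1)·(1) + (-1)·(-1) + (3)·(3)) / 3 = 20/3 = 6.6667
  S[X,Y] = ((-3)·(-0.75) + (1)·(2.25) + (-1)·(-0.75) + (3)·(-0.75)) / 3 = 3/3 = 1
  S[Y,Y] = ((-0.75)·(-0.75) + (2.25)·(2.25) + (-0.75)·(-0.75) + (-0.75)·(-0.75)) / 3 = 6.75/3 = 2.25

S is symmetric (S[j,i] = S[i,j]). Assembling:

S = [[6.6667, 1],
 [1, 2.25]]


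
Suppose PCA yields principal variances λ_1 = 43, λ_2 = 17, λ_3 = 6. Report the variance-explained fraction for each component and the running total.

Step 1 — total variance = trace(Sigma) = Σ λ_i = 43 + 17 + 6 = 66.

Step 2 — fraction explained by component i = λ_i / Σ λ:
  PC1: 43/66 = 0.6515
  PC2: 17/66 = 0.2576
  PC3: 6/66 = 0.0909

Step 3 — cumulative fraction after k components = (λ_1 + ... + λ_k) / Σ λ:
  k = 1: 43/66 = 0.6515
  k = 2: (43 + 17)/66 = 60/66 = 0.9091
  k = 3: (43 + 17 + 6)/66 = 66/66 = 1

Summary (fraction, with percent):

explained: PC1 0.6515 (65.15%), PC2 0.2576 (25.76%), PC3 0.0909 (9.09%);  cumulative: 0.6515, 0.9091, 1


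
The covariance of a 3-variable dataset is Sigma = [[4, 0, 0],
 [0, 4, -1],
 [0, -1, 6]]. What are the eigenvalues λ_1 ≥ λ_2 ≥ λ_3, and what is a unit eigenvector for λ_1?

Step 1 — characteristic polynomial p(λ) = det(λI - Sigma) = λ³ - tr·λ² + c_1·λ - det, where tr = trace, c_1 = sum of the principal 2×2 minors, det = det(Sigma):
  tr = 4 + 4 + 6 = 14,
  c_1 = (4·4 - (0)²) + (4·6 - (0)²) + (4·6 - (-1)²) = 16 + 24 + 23 = 63,
  det = 4·(4·6 - (-1)²) - (0)·((0)·6 - (-1)·(0)) + (0)·((0)·(-1) - 4·(0)) = 4·(23) - (0)·(0) + (0)·(0) = 92.
  So p(λ) = λ³ - 14λ² + 63λ - 92.
Step 2 — look for an integer root (rational root theorem: any rational root is an integer divisor of 92). Testing λ = 4:
  p(4) = 64 - 224 + 252 - 92 = 0  ✓
  Dividing out (λ - 4): p(λ) = (λ - 4)(λ² - 10λ + 23).
Step 3 — remaining eigenvalues from the quadratic λ² - 10λ + 23 = 0:
  Δ = 10² - 4·23 = 100 - 92 = 8,  λ = (10 ± √8)/2 = (10 ± 2.8284)/2 ≈ 6.4142 or 3.5858.
  Sorted: λ_1 = 6.4142,  λ_2 = 4,  λ_3 = 3.5858  (check: sum = 14 = tr ✓).

Step 4 — unit eigenvector for λ_1 ≈ 6.4142: v spans the null space of (Sigma - λ_1 I), whose rows are
  r_1 = (-2.4142, 0, 0),  r_2 = (0, -2.4142, -1),  r_3 = (0, -1, -0.4142).
  v is orthogonal to every row, so take v ∝ r_1 × r_2 = ((0)·(-1) - (0)·(-2.4142), (0)·(0) - (-2.4142)·(-1), (-2.4142)·(-2.4142) - (0)·(0)) ≈ (0, -2.4142, 5.8284).
  Rescale (multiply by -1 so the first nonzero entry is positive): u = (0, 2.4142, -5.8284).
  ||u|| = √((0)² + (2.4142)² + (-5.8284)²) = √(39.799) ≈ 6.3086,  v_1 = u/||u|| ≈ (0, 0.3827, -0.9239) (||v_1|| = 1).

λ_1 = 6.4142,  λ_2 = 4,  λ_3 = 3.5858;  v_1 ≈ (0, 0.3827, -0.9239)


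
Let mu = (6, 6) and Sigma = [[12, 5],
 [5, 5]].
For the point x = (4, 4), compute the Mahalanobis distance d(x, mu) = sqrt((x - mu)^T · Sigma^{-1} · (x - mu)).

Step 1 — centre the observation: (x - mu) = (-2, -2).

Step 2 — invert Sigma. det(Sigma) = 12·5 - (5)² = 35.
  Sigma^{-1} = (1/det) · [[d, -b], [-b, a]] = [[0.1429, -0.1429],
 [-0.1429, 0.3429]].

Step 3 — form the quadratic (x - mu)^T · Sigma^{-1} · (x - mu):
  Sigma^{-1} · (x - mu) = (0, -0.4).
  (x - mu)^T · [Sigma^{-1} · (x - mu)] = (-2)·(0) + (-2)·(-0.4) = 0.8.

Step 4 — take square root: d = √(0.8) ≈ 0.8944.

d(x, mu) = √(0.8) ≈ 0.8944


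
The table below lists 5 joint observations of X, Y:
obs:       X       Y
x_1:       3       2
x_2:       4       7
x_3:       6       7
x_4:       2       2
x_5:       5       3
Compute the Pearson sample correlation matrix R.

Step 1 — column means:
  mean(X) = (3 + 4 + 6 + 2 + 5) / 5 = 20/5 = 4
  mean(Y) = (2 + 7 + 7 + 2 + 3) / 5 = 21/5 = 4.2

Step 2 — sample variances and covariances s[i,j] = (1/(n-1)) · Σ_k (x_{k,i} - mean_i) · (x_{k,j} - mean_j), with n-1 = 4:
  s[X,X] = ((-1)·(-1) + (0)·(0) + (2)·(2) + (-2)·(-2) + (1)·(1)) / 4 = 10/4 = 2.5
  s[X,Y] = ((-1)·(-2.2) + (0)·(2.8) + (2)·(2.8) + (-2)·(-2.2) + (1)·(-1.2)) / 4 = 11/4 = 2.75
  s[Y,Y] = ((-2.2)·(-2.2) + (2.8)·(2.8) + (2.8)·(2.8) + (-2.2)·(-2.2) + (-1.2)·(-1.2)) / 4 = 26.8/4 = 6.7
  Sample standard deviations s_i = √(s[i,i]):
  s(X) = √(2.5) = 1.5811
  s(Y) = √(6.7) = 2.5884

Step 3 — r_{ij} = s_{ij} / (s_i · s_j):
  r[X,X] = 1 (diagonal).
  r[X,Y] = 2.75 / (1.5811 · 2.5884) = 2.75 / 4.0927 = 0.6719
  r[Y,Y] = 1 (diagonal).

R is symmetric with unit diagonal. Assembling:

R = [[1, 0.6719],
 [0.6719, 1]]
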